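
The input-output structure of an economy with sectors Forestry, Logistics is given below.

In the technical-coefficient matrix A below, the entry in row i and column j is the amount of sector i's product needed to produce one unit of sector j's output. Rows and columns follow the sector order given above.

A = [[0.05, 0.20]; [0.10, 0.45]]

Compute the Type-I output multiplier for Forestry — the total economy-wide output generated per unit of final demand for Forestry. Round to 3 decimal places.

I − A =
  [   0.95    -0.20]
  [  -0.10     0.55]
det(I−A) = (0.95)(0.55) − (-0.20)(-0.10) = 0.5025
adj(I−A) = [[0.55, 0.20], [0.10, 0.95]]
(I − A)⁻¹ = adj(I−A) / det(I−A) ≈
  [   1.0945     0.3980]
  [   0.1990     1.8905]
The output multiplier for sector j is the column-j sum of the Leontief inverse (I − A)⁻¹ = adj(I−A) / det(I−A).
Column F of adj(I−A): (0.55, 0.10); det(I−A) = 0.5025.
m_F = (0.55 + 0.10) / 0.5025 = 0.65 / 0.5025 ≈ 1.294.

m_F = 1.294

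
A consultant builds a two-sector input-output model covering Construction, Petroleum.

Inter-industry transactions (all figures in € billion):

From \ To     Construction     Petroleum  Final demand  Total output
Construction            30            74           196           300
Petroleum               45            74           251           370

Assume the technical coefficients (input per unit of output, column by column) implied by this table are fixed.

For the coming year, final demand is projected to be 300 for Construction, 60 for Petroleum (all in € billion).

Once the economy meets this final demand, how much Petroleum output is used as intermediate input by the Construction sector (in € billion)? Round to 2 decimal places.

Technical coefficients a_ij = z_ij / X_j:
  a_11 = 30/300 = 0.10, a_21 = 45/300 = 0.15
  a_12 = 74/370 = 0.20, a_22 = 74/370 = 0.20
I − A =
  [   0.90    -0.20]
  [  -0.15     0.80]
det(I−A) = (0.90)(0.80) − (-0.20)(-0.15) = 0.6900
adj(I−A) = [[0.80, 0.20], [0.15, 0.90]]
(I − A)⁻¹ = adj(I−A) / det(I−A) ≈
  [   1.1594     0.2899]
  [   0.2174     1.3043]
First solve x = (I − A)⁻¹ d = adj(I−A)·d / det(I−A); in particular x_1 = (0.80·300 + 0.20·60) / 0.6900 = 252.00 / 0.6900 ≈ 365.2174.
Intermediate flow from 2 to 1: z_21 = a_21 · x_1 = 0.15 × 252.00 / 0.6900 = 37.80 / 0.6900 ≈ 54.78.

z_21 = 54.78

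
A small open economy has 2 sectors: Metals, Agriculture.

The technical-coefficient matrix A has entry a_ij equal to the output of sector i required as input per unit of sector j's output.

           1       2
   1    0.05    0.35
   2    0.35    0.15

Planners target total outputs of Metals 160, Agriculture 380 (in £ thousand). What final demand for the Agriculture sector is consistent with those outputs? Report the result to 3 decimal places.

d_2 = 267.000

I − A =
  [   0.95    -0.35]
  [  -0.35     0.85]
d = (I − A) x:
  d_1 = (+0.95)·160 + (-0.35)·380 = 19.000
  d_2 = (-0.35)·160 + (+0.85)·380 = 267.000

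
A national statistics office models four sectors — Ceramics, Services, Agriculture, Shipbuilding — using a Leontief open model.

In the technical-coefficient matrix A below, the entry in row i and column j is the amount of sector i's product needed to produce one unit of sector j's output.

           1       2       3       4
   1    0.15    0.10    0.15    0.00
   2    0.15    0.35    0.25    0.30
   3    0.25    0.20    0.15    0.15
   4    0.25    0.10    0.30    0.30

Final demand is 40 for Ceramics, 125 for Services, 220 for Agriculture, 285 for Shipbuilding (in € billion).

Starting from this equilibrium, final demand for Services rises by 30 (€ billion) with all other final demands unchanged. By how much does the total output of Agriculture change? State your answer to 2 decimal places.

I − A =
  [   0.85    -0.10    -0.15     0.00]
  [  -0.15     0.65    -0.25    -0.30]
  [  -0.25    -0.20     0.85    -0.15]
  [  -0.25    -0.10    -0.30     0.70]
Compute the cofactors C_ij = (−1)^(i+j)·(3×3 minor ij) of I−A; the adjugate is their transpose:
adj(I−A) = Cᵀ =
  [ 0.275250   0.078250   0.090250   0.052875]
  [ 0.221875   0.435625   0.252250   0.240750]
  [ 0.168875   0.153000   0.343250   0.139125]
  [ 0.202375   0.155750   0.215375   0.379250]
det(I−A) = Σ_j (I−A)_1j·C_1j = (0.85)(0.275250) + (-0.10)(0.221875) + (-0.15)(0.168875) + (0.00)(0.202375) = 0.18644375
(I − A)⁻¹ = adj(I−A) / det(I−A) ≈
  [   1.4763     0.4197     0.4841     0.2836]
  [   1.1900     2.3365     1.3530     1.2913]
  [   0.9058     0.8206     1.8410     0.7462]
  [   1.0854     0.8354     1.1552     2.0341]
Δx = (I − A)⁻¹ Δd with Δd having +30 in the Services component and 0 elsewhere.
So Δx_3 = L_32 · (+30), where L_32 = adj(I−A)_32 / det(I−A) = 0.153000 / 0.18644375.
Δx_3 = 0.153000 × (+30) / 0.18644375 = 4.59 / 0.18644375 ≈ 24.62.

Δx_3 = 24.62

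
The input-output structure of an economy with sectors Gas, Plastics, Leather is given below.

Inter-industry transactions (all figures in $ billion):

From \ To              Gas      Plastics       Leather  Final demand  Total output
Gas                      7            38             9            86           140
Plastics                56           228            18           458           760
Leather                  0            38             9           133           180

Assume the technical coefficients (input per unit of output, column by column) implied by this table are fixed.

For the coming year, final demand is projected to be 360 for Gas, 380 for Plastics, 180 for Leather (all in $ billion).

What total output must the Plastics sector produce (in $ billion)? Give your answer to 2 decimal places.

x_2 = 824.46

Technical coefficients a_ij = z_ij / X_j:
  a_11 = 7/140 = 0.05, a_21 = 56/140 = 0.40, a_31 = 0/140 = 0.00
  a_12 = 38/760 = 0.05, a_22 = 228/760 = 0.30, a_32 = 38/760 = 0.05
  a_13 = 9/180 = 0.05, a_23 = 18/180 = 0.10, a_33 = 9/180 = 0.05
I − A =
  [   0.95    -0.05    -0.05]
  [  -0.40     0.70    -0.10]
  [   0.00    -0.05     0.95]
Cofactors of I−A, C_ij = (−1)^(i+j)·(minor ij) (rows/columns in the sector order above):
  C_11 = (0.70)(0.95) − (-0.10)(-0.05) = 0.6600
  C_12 = −[(-0.40)(0.95) − (-0.10)(0.00)] = 0.3800
  C_13 = (-0.40)(-0.05) − (0.70)(0.00) = 0.0200
  C_21 = −[(-0.05)(0.95) − (-0.05)(-0.05)] = 0.0500
  C_22 = (0.95)(0.95) − (-0.05)(0.00) = 0.9025
  C_23 = −[(0.95)(-0.05) − (-0.05)(0.00)] = 0.0475
  C_31 = (-0.05)(-0.10) − (-0.05)(0.70) = 0.0400
  C_32 = −[(0.95)(-0.10) − (-0.05)(-0.40)] = 0.1150
  C_33 = (0.95)(0.70) − (-0.05)(-0.40) = 0.6450
det(I−A) = Σ_j (I−A)_1j·C_1j = (0.95)(0.6600) + (-0.05)(0.3800) + (-0.05)(0.0200) = 0.6070
adj(I−A) = Cᵀ =
  [ 0.6600   0.0500   0.0400]
  [ 0.3800   0.9025   0.1150]
  [ 0.0200   0.0475   0.6450]
(I − A)⁻¹ = adj(I−A) / det(I−A) ≈
  [   1.0873     0.0824     0.0659]
  [   0.6260     1.4868     0.1895]
  [   0.0329     0.0783     1.0626]
x = (I − A)⁻¹ d = adj(I−A)·d / det(I−A), with det(I−A) = 0.6070:
  x_1 = (0.6600·360 + 0.0500·380 + 0.0400·180) / 0.6070 = 263.80 / 0.6070 ≈ 434.60
  x_2 = (0.3800·360 + 0.9025·380 + 0.1150·180) / 0.6070 = 500.45 / 0.6070 ≈ 824.46
  x_3 = (0.0200·360 + 0.0475·380 + 0.6450·180) / 0.6070 = 141.35 / 0.6070 ≈ 232.87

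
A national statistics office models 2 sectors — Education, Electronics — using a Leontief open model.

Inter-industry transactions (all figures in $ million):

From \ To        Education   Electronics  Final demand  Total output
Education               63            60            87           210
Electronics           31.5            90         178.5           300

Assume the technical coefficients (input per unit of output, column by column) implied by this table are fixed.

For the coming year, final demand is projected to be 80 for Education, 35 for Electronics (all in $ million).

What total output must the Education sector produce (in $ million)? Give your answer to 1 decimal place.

x_1 = 137.0

Technical coefficients a_ij = z_ij / X_j:
  a_11 = 63/210 = 0.30, a_21 = 31.5/210 = 0.15
  a_12 = 60/300 = 0.20, a_22 = 90/300 = 0.30
I − A =
  [   0.70    -0.20]
  [  -0.15     0.70]
det(I−A) = (0.70)(0.70) − (-0.20)(-0.15) = 0.4600
adj(I−A) = [[0.70, 0.20], [0.15, 0.70]]
(I − A)⁻¹ = adj(I−A) / det(I−A) ≈
  [   1.5217     0.4348]
  [   0.3261     1.5217]
x = (I − A)⁻¹ d = adj(I−A)·d / det(I−A), with det(I−A) = 0.4600:
  x_1 = (0.70·80 + 0.20·35) / 0.4600 = 63.00 / 0.4600 ≈ 137.0
  x_2 = (0.15·80 + 0.70·35) / 0.4600 = 36.50 / 0.4600 ≈ 79.3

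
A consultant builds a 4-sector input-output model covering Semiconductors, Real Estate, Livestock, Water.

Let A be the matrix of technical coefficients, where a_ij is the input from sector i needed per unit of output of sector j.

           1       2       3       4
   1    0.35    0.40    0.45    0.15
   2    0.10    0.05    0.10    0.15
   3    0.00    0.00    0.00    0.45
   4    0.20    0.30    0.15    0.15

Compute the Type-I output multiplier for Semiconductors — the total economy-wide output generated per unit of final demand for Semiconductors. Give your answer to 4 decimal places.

I − A =
  [   0.65    -0.40    -0.45    -0.15]
  [  -0.10     0.95    -0.10    -0.15]
  [   0.00     0.00     1.00    -0.45]
  [  -0.20    -0.30    -0.15     0.85]
Compute the cofactors C_ij = (−1)^(i+j)·(3×3 minor ij) of I−A; the adjugate is their transpose:
adj(I−A) = Cᵀ =
  [ 0.684875   0.418750   0.412000   0.412875]
  [ 0.117250   0.438125   0.120875   0.162000]
  [ 0.099000   0.123750   0.416625   0.259875]
  [ 0.220000   0.275000   0.213125   0.577500]
det(I−A) = Σ_j (I−A)_1j·C_1j = (0.65)(0.684875) + (-0.40)(0.117250) + (-0.45)(0.099000) + (-0.15)(0.220000) = 0.32071875
(I − A)⁻¹ = adj(I−A) / det(I−A) ≈
  [   2.13544     1.30566     1.28461     1.28734]
  [   0.36559     1.36607     0.37689     0.50512]
  [   0.30868     0.38585     1.29904     0.81029]
  [   0.68596     0.85745     0.66452     1.80064]
The output multiplier for sector j is the column-j sum of the Leontief inverse (I − A)⁻¹ = adj(I−A) / det(I−A).
Column 1 of adj(I−A): (0.684875, 0.117250, 0.099000, 0.220000); det(I−A) = 0.32071875.
m_1 = (0.684875 + 0.117250 + 0.099000 + 0.220000) / 0.32071875 = 1.121125 / 0.32071875 ≈ 3.4957.

m_1 = 3.4957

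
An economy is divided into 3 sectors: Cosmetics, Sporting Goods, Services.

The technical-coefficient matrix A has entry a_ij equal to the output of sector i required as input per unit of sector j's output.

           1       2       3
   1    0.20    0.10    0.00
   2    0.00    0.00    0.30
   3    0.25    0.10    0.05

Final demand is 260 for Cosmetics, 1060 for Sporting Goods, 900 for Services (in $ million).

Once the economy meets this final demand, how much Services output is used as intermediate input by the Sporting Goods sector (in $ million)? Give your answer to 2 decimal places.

I − A =
  [   0.80    -0.10     0.00]
  [   0.00     1.00    -0.30]
  [  -0.25    -0.10     0.95]
Cofactors of I−A, C_ij = (−1)^(i+j)·(minor ij) (rows/columns in the sector order above):
  C_11 = (1.00)(0.95) − (-0.30)(-0.10) = 0.9200
  C_12 = −[(0.00)(0.95) − (-0.30)(-0.25)] = 0.0750
  C_13 = (0.00)(-0.10) − (1.00)(-0.25) = 0.2500
  C_21 = −[(-0.10)(0.95) − (0.00)(-0.10)] = 0.0950
  C_22 = (0.80)(0.95) − (0.00)(-0.25) = 0.7600
  C_23 = −[(0.80)(-0.10) − (-0.10)(-0.25)] = 0.1050
  C_31 = (-0.10)(-0.30) − (0.00)(1.00) = 0.0300
  C_32 = −[(0.80)(-0.30) − (0.00)(0.00)] = 0.2400
  C_33 = (0.80)(1.00) − (-0.10)(0.00) = 0.8000
det(I−A) = Σ_j (I−A)_1j·C_1j = (0.80)(0.9200) + (-0.10)(0.0750) + (0.00)(0.2500) = 0.7285
adj(I−A) = Cᵀ =
  [ 0.9200   0.0950   0.0300]
  [ 0.0750   0.7600   0.2400]
  [ 0.2500   0.1050   0.8000]
(I − A)⁻¹ = adj(I−A) / det(I−A) ≈
  [   1.2629     0.1304     0.0412]
  [   0.1030     1.0432     0.3294]
  [   0.3432     0.1441     1.0981]
First solve x = (I − A)⁻¹ d = adj(I−A)·d / det(I−A); in particular x_2 = (0.0750·260 + 0.7600·1060 + 0.2400·900) / 0.7285 = 1041.10 / 0.7285 ≈ 1429.1009.
Intermediate flow from 3 to 2: z_32 = a_32 · x_2 = 0.10 × 1041.10 / 0.7285 = 104.11 / 0.7285 ≈ 142.91.

z_32 = 142.91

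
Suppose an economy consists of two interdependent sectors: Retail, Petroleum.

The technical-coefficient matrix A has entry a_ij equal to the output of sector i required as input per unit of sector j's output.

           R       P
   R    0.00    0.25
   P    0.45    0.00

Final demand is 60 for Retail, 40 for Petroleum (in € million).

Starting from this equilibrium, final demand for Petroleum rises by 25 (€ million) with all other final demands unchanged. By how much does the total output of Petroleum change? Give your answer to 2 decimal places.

I − A =
  [   1.00    -0.25]
  [  -0.45     1.00]
det(I−A) = (1.00)(1.00) − (-0.25)(-0.45) = 0.8875
adj(I−A) = [[1.00, 0.25], [0.45, 1.00]]
(I − A)⁻¹ = adj(I−A) / det(I−A) ≈
  [   1.1268     0.2817]
  [   0.5070     1.1268]
Δx = (I − A)⁻¹ Δd with Δd having +25 in the Petroleum component and 0 elsewhere.
So Δx_P = L_PP · (+25), where L_PP = adj(I−A)_PP / det(I−A) = 1.00 / 0.8875.
Δx_P = 1.00 × (+25) / 0.8875 = 25.00 / 0.8875 ≈ 28.17.

Δx_P = 28.17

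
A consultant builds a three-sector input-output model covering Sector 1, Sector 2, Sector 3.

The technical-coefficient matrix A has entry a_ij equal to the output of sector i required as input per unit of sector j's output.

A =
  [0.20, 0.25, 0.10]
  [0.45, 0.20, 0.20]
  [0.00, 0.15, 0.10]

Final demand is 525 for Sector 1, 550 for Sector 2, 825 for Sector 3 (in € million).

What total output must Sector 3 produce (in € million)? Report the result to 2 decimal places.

I − A =
  [   0.80    -0.25    -0.10]
  [  -0.45     0.80    -0.20]
  [   0.00    -0.15     0.90]
Cofactors of I−A, C_ij = (−1)^(i+j)·(minor ij) (rows/columns in the sector order above):
  C_11 = (0.80)(0.90) − (-0.20)(-0.15) = 0.6900
  C_12 = −[(-0.45)(0.90) − (-0.20)(0.00)] = 0.4050
  C_13 = (-0.45)(-0.15) − (0.80)(0.00) = 0.0675
  C_21 = −[(-0.25)(0.90) − (-0.10)(-0.15)] = 0.2400
  C_22 = (0.80)(0.90) − (-0.10)(0.00) = 0.7200
  C_23 = −[(0.80)(-0.15) − (-0.25)(0.00)] = 0.1200
  C_31 = (-0.25)(-0.20) − (-0.10)(0.80) = 0.1300
  C_32 = −[(0.80)(-0.20) − (-0.10)(-0.45)] = 0.2050
  C_33 = (0.80)(0.80) − (-0.25)(-0.45) = 0.5275
det(I−A) = Σ_j (I−A)_1j·C_1j = (0.80)(0.6900) + (-0.25)(0.4050) + (-0.10)(0.0675) = 0.4440
adj(I−A) = Cᵀ =
  [ 0.6900   0.2400   0.1300]
  [ 0.4050   0.7200   0.2050]
  [ 0.0675   0.1200   0.5275]
(I − A)⁻¹ = adj(I−A) / det(I−A) ≈
  [   1.5541     0.5405     0.2928]
  [   0.9122     1.6216     0.4617]
  [   0.1520     0.2703     1.1881]
x = (I − A)⁻¹ d = adj(I−A)·d / det(I−A), with det(I−A) = 0.4440:
  x_1 = (0.6900·525 + 0.2400·550 + 0.1300·825) / 0.4440 = 601.50 / 0.4440 ≈ 1354.73
  x_2 = (0.4050·525 + 0.7200·550 + 0.2050·825) / 0.4440 = 777.75 / 0.4440 ≈ 1751.69
  x_3 = (0.0675·525 + 0.1200·550 + 0.5275·825) / 0.4440 = 536.625 / 0.4440 ≈ 1208.61

x_3 = 1208.61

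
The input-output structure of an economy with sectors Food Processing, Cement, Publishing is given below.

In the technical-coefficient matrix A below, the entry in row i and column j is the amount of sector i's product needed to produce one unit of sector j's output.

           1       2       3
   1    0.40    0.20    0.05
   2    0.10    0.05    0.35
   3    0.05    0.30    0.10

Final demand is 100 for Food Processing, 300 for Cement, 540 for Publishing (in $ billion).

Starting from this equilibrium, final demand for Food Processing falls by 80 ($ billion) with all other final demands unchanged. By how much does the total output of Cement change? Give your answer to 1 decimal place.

Δx_2 = -20.3

I − A =
  [   0.60    -0.20    -0.05]
  [  -0.10     0.95    -0.35]
  [  -0.05    -0.30     0.90]
Cofactors of I−A, C_ij = (−1)^(i+j)·(minor ij) (rows/columns in the sector order above):
  C_11 = (0.95)(0.90) − (-0.35)(-0.30) = 0.7500
  C_12 = −[(-0.10)(0.90) − (-0.35)(-0.05)] = 0.1075
  C_13 = (-0.10)(-0.30) − (0.95)(-0.05) = 0.0775
  C_21 = −[(-0.20)(0.90) − (-0.05)(-0.30)] = 0.1950
  C_22 = (0.60)(0.90) − (-0.05)(-0.05) = 0.5375
  C_23 = −[(0.60)(-0.30) − (-0.20)(-0.05)] = 0.1900
  C_31 = (-0.20)(-0.35) − (-0.05)(0.95) = 0.1175
  C_32 = −[(0.60)(-0.35) − (-0.05)(-0.10)] = 0.2150
  C_33 = (0.60)(0.95) − (-0.20)(-0.10) = 0.5500
det(I−A) = Σ_j (I−A)_1j·C_1j = (0.60)(0.7500) + (-0.20)(0.1075) + (-0.05)(0.0775) = 0.424625
adj(I−A) = Cᵀ =
  [ 0.7500   0.1950   0.1175]
  [ 0.1075   0.5375   0.2150]
  [ 0.0775   0.1900   0.5500]
(I − A)⁻¹ = adj(I−A) / det(I−A) ≈
  [   1.7663     0.4592     0.2767]
  [   0.2532     1.2658     0.5063]
  [   0.1825     0.4475     1.2953]
Δx = (I − A)⁻¹ Δd with Δd having -80 in the Food Processing component and 0 elsewhere.
So Δx_2 = L_21 · (-80), where L_21 = adj(I−A)_21 / det(I−A) = 0.1075 / 0.424625.
Δx_2 = 0.1075 × (-80) / 0.424625 = -8.60 / 0.424625 ≈ -20.3.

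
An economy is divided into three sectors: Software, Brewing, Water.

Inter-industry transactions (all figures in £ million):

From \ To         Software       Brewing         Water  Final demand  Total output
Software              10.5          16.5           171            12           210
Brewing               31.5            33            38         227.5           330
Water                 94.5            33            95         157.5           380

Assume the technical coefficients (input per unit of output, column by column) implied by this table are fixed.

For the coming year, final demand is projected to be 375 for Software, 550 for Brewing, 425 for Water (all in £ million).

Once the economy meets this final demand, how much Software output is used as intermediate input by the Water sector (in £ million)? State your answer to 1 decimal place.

Technical coefficients a_ij = z_ij / X_j:
  a_11 = 10.5/210 = 0.05, a_21 = 31.5/210 = 0.15, a_31 = 94.5/210 = 0.45
  a_12 = 16.5/330 = 0.05, a_22 = 33/330 = 0.10, a_32 = 33/330 = 0.10
  a_13 = 171/380 = 0.45, a_23 = 38/380 = 0.10, a_33 = 95/380 = 0.25
I − A =
  [   0.95    -0.05    -0.45]
  [  -0.15     0.90    -0.10]
  [  -0.45    -0.10     0.75]
Cofactors of I−A, C_ij = (−1)^(i+j)·(minor ij) (rows/columns in the sector order above):
  C_11 = (0.90)(0.75) − (-0.10)(-0.10) = 0.6650
  C_12 = −[(-0.15)(0.75) − (-0.10)(-0.45)] = 0.1575
  C_13 = (-0.15)(-0.10) − (0.90)(-0.45) = 0.4200
  C_21 = −[(-0.05)(0.75) − (-0.45)(-0.10)] = 0.0825
  C_22 = (0.95)(0.75) − (-0.45)(-0.45) = 0.5100
  C_23 = −[(0.95)(-0.10) − (-0.05)(-0.45)] = 0.1175
  C_31 = (-0.05)(-0.10) − (-0.45)(0.90) = 0.4100
  C_32 = −[(0.95)(-0.10) − (-0.45)(-0.15)] = 0.1625
  C_33 = (0.95)(0.90) − (-0.05)(-0.15) = 0.8475
det(I−A) = Σ_j (I−A)_1j·C_1j = (0.95)(0.6650) + (-0.05)(0.1575) + (-0.45)(0.4200) = 0.434875
adj(I−A) = Cᵀ =
  [ 0.6650   0.0825   0.4100]
  [ 0.1575   0.5100   0.1625]
  [ 0.4200   0.1175   0.8475]
(I − A)⁻¹ = adj(I−A) / det(I−A) ≈
  [   1.5292     0.1897     0.9428]
  [   0.3622     1.1728     0.3737]
  [   0.9658     0.2702     1.9488]
First solve x = (I − A)⁻¹ d = adj(I−A)·d / det(I−A); in particular x_3 = (0.4200·375 + 0.1175·550 + 0.8475·425) / 0.434875 = 582.3125 / 0.434875 ≈ 1339.034.
Intermediate flow from 1 to 3: z_13 = a_13 · x_3 = 0.45 × 582.3125 / 0.434875 = 262.040625 / 0.434875 ≈ 602.6.

z_13 = 602.6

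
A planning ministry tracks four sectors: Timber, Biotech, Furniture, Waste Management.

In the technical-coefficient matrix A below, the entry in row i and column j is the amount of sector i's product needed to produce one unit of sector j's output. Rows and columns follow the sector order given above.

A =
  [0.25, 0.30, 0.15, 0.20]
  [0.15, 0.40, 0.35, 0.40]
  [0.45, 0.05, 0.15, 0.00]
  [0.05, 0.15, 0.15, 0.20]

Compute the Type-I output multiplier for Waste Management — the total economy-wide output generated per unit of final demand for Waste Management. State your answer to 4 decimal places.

I − A =
  [   0.75    -0.30    -0.15    -0.20]
  [  -0.15     0.60    -0.35    -0.40]
  [  -0.45    -0.05     0.85     0.00]
  [  -0.05    -0.15    -0.15     0.80]
Compute the cofactors C_ij = (−1)^(i+j)·(3×3 minor ij) of I−A; the adjugate is their transpose:
adj(I−A) = Cᵀ =
  [ 0.34000   0.23700   0.19350   0.20350]
  [ 0.27200   0.43400   0.27700   0.28500]
  [ 0.19600   0.15100   0.26250   0.12450]
  [ 0.10900   0.12450   0.11325   0.24225]
det(I−A) = Σ_j (I−A)_1j·C_1j = (0.75)(0.34000) + (-0.30)(0.27200) + (-0.15)(0.19600) + (-0.20)(0.10900) = 0.1222
(I − A)⁻¹ = adj(I−A) / det(I−A) ≈
  [   2.78232     1.93944     1.58347     1.66530]
  [   2.22586     3.55155     2.26678     2.33224]
  [   1.60393     1.23568     2.14812     1.01882]
  [   0.89198     1.01882     0.92676     1.98241]
The output multiplier for sector j is the column-j sum of the Leontief inverse (I − A)⁻¹ = adj(I−A) / det(I−A).
Column W of adj(I−A): (0.20350, 0.28500, 0.12450, 0.24225); det(I−A) = 0.1222.
m_W = (0.20350 + 0.28500 + 0.12450 + 0.24225) / 0.1222 = 0.85525 / 0.1222 ≈ 6.9988.

m_W = 6.9988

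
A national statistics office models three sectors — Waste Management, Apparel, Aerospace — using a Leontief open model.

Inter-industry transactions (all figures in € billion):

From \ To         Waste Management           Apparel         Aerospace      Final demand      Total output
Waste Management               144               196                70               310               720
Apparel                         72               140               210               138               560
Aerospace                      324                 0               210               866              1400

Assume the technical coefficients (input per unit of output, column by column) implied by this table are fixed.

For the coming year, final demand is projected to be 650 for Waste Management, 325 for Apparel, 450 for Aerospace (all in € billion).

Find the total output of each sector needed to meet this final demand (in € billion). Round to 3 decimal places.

Technical coefficients a_ij = z_ij / X_j:
  a_11 = 144/720 = 0.20, a_21 = 72/720 = 0.10, a_31 = 324/720 = 0.45
  a_12 = 196/560 = 0.35, a_22 = 140/560 = 0.25, a_32 = 0/560 = 0.00
  a_13 = 70/1400 = 0.05, a_23 = 210/1400 = 0.15, a_33 = 210/1400 = 0.15
I − A =
  [   0.80    -0.35    -0.05]
  [  -0.10     0.75    -0.15]
  [  -0.45     0.00     0.85]
Cofactors of I−A, C_ij = (−1)^(i+j)·(minor ij) (rows/columns in the sector order above):
  C_11 = (0.75)(0.85) − (-0.15)(0.00) = 0.6375
  C_12 = −[(-0.10)(0.85) − (-0.15)(-0.45)] = 0.1525
  C_13 = (-0.10)(0.00) − (0.75)(-0.45) = 0.3375
  C_21 = −[(-0.35)(0.85) − (-0.05)(0.00)] = 0.2975
  C_22 = (0.80)(0.85) − (-0.05)(-0.45) = 0.6575
  C_23 = −[(0.80)(0.00) − (-0.35)(-0.45)] = 0.1575
  C_31 = (-0.35)(-0.15) − (-0.05)(0.75) = 0.0900
  C_32 = −[(0.80)(-0.15) − (-0.05)(-0.10)] = 0.1250
  C_33 = (0.80)(0.75) − (-0.35)(-0.10) = 0.5650
det(I−A) = Σ_j (I−A)_1j·C_1j = (0.80)(0.6375) + (-0.35)(0.1525) + (-0.05)(0.3375) = 0.43975
adj(I−A) = Cᵀ =
  [ 0.6375   0.2975   0.0900]
  [ 0.1525   0.6575   0.1250]
  [ 0.3375   0.1575   0.5650]
(I − A)⁻¹ = adj(I−A) / det(I−A) ≈
  [   1.4497     0.6765     0.2047]
  [   0.3468     1.4952     0.2843]
  [   0.7675     0.3582     1.2848]
x = (I − A)⁻¹ d = adj(I−A)·d / det(I−A), with det(I−A) = 0.43975:
  x_1 = (0.6375·650 + 0.2975·325 + 0.0900·450) / 0.43975 = 551.5625 / 0.43975 ≈ 1254.264
  x_2 = (0.1525·650 + 0.6575·325 + 0.1250·450) / 0.43975 = 369.0625 / 0.43975 ≈ 839.255
  x_3 = (0.3375·650 + 0.1575·325 + 0.5650·450) / 0.43975 = 524.8125 / 0.43975 ≈ 1193.434

x_1 = 1254.264, x_2 = 839.255, x_3 = 1193.434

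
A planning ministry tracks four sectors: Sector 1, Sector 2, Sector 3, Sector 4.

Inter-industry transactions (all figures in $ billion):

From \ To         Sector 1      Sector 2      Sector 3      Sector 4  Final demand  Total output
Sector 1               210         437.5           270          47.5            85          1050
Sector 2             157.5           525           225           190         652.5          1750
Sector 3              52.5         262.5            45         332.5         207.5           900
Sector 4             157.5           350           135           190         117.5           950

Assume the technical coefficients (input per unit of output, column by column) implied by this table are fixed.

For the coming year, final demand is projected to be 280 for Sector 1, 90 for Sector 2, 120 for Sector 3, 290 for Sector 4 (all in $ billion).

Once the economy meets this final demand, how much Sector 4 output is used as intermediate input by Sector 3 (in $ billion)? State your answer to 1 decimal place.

Technical coefficients a_ij = z_ij / X_j:
  a_11 = 210/1050 = 0.20, a_21 = 157.5/1050 = 0.15, a_31 = 52.5/1050 = 0.05, a_41 = 157.5/1050 = 0.15
  a_12 = 437.5/1750 = 0.25, a_22 = 525/1750 = 0.30, a_32 = 262.5/1750 = 0.15, a_42 = 350/1750 = 0.20
  a_13 = 270/900 = 0.30, a_23 = 225/900 = 0.25, a_33 = 45/900 = 0.05, a_43 = 135/900 = 0.15
  a_14 = 47.5/950 = 0.05, a_24 = 190/950 = 0.20, a_34 = 332.5/950 = 0.35, a_44 = 190/950 = 0.20
I − A =
  [   0.80    -0.25    -0.30    -0.05]
  [  -0.15     0.70    -0.25    -0.20]
  [  -0.05    -0.15     0.95    -0.35]
  [  -0.15    -0.20    -0.15     0.80]
Compute the cofactors C_ij = (−1)^(i+j)·(3×3 minor ij) of I−A; the adjugate is their transpose:
adj(I−A) = Cᵀ =
  [ 0.40525   0.24450   0.22125   0.18325]
  [ 0.15925   0.53075   0.22825   0.24250]
  [ 0.09575   0.17450   0.37175   0.21225]
  [ 0.13375   0.21125   0.16825   0.44600]
det(I−A) = Σ_j (I−A)_1j·C_1j = (0.80)(0.40525) + (-0.25)(0.15925) + (-0.30)(0.09575) + (-0.05)(0.13375) = 0.248975
(I − A)⁻¹ = adj(I−A) / det(I−A) ≈
  [   1.6277     0.9820     0.8886     0.7360]
  [   0.6396     2.1317     0.9168     0.9740]
  [   0.3846     0.7009     1.4931     0.8525]
  [   0.5372     0.8485     0.6758     1.7913]
First solve x = (I − A)⁻¹ d = adj(I−A)·d / det(I−A); in particular x_3 = (0.09575·280 + 0.17450·90 + 0.37175·120 + 0.21225·290) / 0.248975 = 148.6775 / 0.248975 ≈ 597.158.
Intermediate flow from 4 to 3: z_43 = a_43 · x_3 = 0.15 × 148.6775 / 0.248975 = 22.301625 / 0.248975 ≈ 89.6.

z_43 = 89.6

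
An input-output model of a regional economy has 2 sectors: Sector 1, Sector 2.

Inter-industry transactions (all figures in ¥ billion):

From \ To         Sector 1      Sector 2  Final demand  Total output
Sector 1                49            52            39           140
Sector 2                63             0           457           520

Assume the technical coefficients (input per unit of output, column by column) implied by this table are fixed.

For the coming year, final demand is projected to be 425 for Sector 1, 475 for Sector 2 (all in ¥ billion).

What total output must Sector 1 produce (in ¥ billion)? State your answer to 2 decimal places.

x_1 = 780.99

Technical coefficients a_ij = z_ij / X_j:
  a_11 = 49/140 = 0.35, a_21 = 63/140 = 0.45
  a_12 = 52/520 = 0.10, a_22 = 0/520 = 0.00
I − A =
  [   0.65    -0.10]
  [  -0.45     1.00]
det(I−A) = (0.65)(1.00) − (-0.10)(-0.45) = 0.6050
adj(I−A) = [[1.00, 0.10], [0.45, 0.65]]
(I − A)⁻¹ = adj(I−A) / det(I−A) ≈
  [   1.6529     0.1653]
  [   0.7438     1.0744]
x = (I − A)⁻¹ d = adj(I−A)·d / det(I−A), with det(I−A) = 0.6050:
  x_1 = (1.00·425 + 0.10·475) / 0.6050 = 472.50 / 0.6050 ≈ 780.99
  x_2 = (0.45·425 + 0.65·475) / 0.6050 = 500.00 / 0.6050 ≈ 826.45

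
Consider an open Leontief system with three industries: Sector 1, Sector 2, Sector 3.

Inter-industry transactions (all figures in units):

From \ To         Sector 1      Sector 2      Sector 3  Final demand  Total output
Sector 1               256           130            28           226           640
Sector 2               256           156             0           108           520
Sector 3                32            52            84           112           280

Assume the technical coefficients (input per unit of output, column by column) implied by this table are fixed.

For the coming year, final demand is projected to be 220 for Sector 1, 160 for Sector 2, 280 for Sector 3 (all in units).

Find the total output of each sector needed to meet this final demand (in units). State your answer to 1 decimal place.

Technical coefficients a_ij = z_ij / X_j:
  a_11 = 256/640 = 0.40, a_21 = 256/640 = 0.40, a_31 = 32/640 = 0.05
  a_12 = 130/520 = 0.25, a_22 = 156/520 = 0.30, a_32 = 52/520 = 0.10
  a_13 = 28/280 = 0.10, a_23 = 0/280 = 0.00, a_33 = 84/280 = 0.30
I − A =
  [   0.60    -0.25    -0.10]
  [  -0.40     0.70     0.00]
  [  -0.05    -0.10     0.70]
Cofactors of I−A, C_ij = (−1)^(i+j)·(minor ij) (rows/columns in the sector order above):
  C_11 = (0.70)(0.70) − (0.00)(-0.10) = 0.4900
  C_12 = −[(-0.40)(0.70) − (0.00)(-0.05)] = 0.2800
  C_13 = (-0.40)(-0.10) − (0.70)(-0.05) = 0.0750
  C_21 = −[(-0.25)(0.70) − (-0.10)(-0.10)] = 0.1850
  C_22 = (0.60)(0.70) − (-0.10)(-0.05) = 0.4150
  C_23 = −[(0.60)(-0.10) − (-0.25)(-0.05)] = 0.0725
  C_31 = (-0.25)(0.00) − (-0.10)(0.70) = 0.0700
  C_32 = −[(0.60)(0.00) − (-0.10)(-0.40)] = 0.0400
  C_33 = (0.60)(0.70) − (-0.25)(-0.40) = 0.3200
det(I−A) = Σ_j (I−A)_1j·C_1j = (0.60)(0.4900) + (-0.25)(0.2800) + (-0.10)(0.0750) = 0.2165
adj(I−A) = Cᵀ =
  [ 0.4900   0.1850   0.0700]
  [ 0.2800   0.4150   0.0400]
  [ 0.0750   0.0725   0.3200]
(I − A)⁻¹ = adj(I−A) / det(I−A) ≈
  [   2.2633     0.8545     0.3233]
  [   1.2933     1.9169     0.1848]
  [   0.3464     0.3349     1.4781]
x = (I − A)⁻¹ d = adj(I−A)·d / det(I−A), with det(I−A) = 0.2165:
  x_1 = (0.4900·220 + 0.1850·160 + 0.0700·280) / 0.2165 = 157.00 / 0.2165 ≈ 725.2
  x_2 = (0.2800·220 + 0.4150·160 + 0.0400·280) / 0.2165 = 139.20 / 0.2165 ≈ 643.0
  x_3 = (0.0750·220 + 0.0725·160 + 0.3200·280) / 0.2165 = 117.70 / 0.2165 ≈ 543.6

x_1 = 725.2, x_2 = 643.0, x_3 = 543.6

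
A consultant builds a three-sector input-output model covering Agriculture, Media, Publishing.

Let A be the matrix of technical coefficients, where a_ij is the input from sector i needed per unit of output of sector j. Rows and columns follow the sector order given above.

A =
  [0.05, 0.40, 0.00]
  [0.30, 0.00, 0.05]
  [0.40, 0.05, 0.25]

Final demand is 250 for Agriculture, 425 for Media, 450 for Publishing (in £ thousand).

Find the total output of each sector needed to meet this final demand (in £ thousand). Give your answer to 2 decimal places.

I − A =
  [   0.95    -0.40     0.00]
  [  -0.30     1.00    -0.05]
  [  -0.40    -0.05     0.75]
Cofactors of I−A, C_ij = (−1)^(i+j)·(minor ij) (rows/columns in the sector order above):
  C_11 = (1.00)(0.75) − (-0.05)(-0.05) = 0.7475
  C_12 = −[(-0.30)(0.75) − (-0.05)(-0.40)] = 0.2450
  C_13 = (-0.30)(-0.05) − (1.00)(-0.40) = 0.4150
  C_21 = −[(-0.40)(0.75) − (0.00)(-0.05)] = 0.3000
  C_22 = (0.95)(0.75) − (0.00)(-0.40) = 0.7125
  C_23 = −[(0.95)(-0.05) − (-0.40)(-0.40)] = 0.2075
  C_31 = (-0.40)(-0.05) − (0.00)(1.00) = 0.0200
  C_32 = −[(0.95)(-0.05) − (0.00)(-0.30)] = 0.0475
  C_33 = (0.95)(1.00) − (-0.40)(-0.30) = 0.8300
det(I−A) = Σ_j (I−A)_1j·C_1j = (0.95)(0.7475) + (-0.40)(0.2450) + (0.00)(0.4150) = 0.612125
adj(I−A) = Cᵀ =
  [ 0.7475   0.3000   0.0200]
  [ 0.2450   0.7125   0.0475]
  [ 0.4150   0.2075   0.8300]
(I − A)⁻¹ = adj(I−A) / det(I−A) ≈
  [   1.2212     0.4901     0.0327]
  [   0.4002     1.1640     0.0776]
  [   0.6780     0.3390     1.3559]
x = (I − A)⁻¹ d = adj(I−A)·d / det(I−A), with det(I−A) = 0.612125:
  x_A = (0.7475·250 + 0.3000·425 + 0.0200·450) / 0.612125 = 323.375 / 0.612125 ≈ 528.28
  x_M = (0.2450·250 + 0.7125·425 + 0.0475·450) / 0.612125 = 385.4375 / 0.612125 ≈ 629.67
  x_P = (0.4150·250 + 0.2075·425 + 0.8300·450) / 0.612125 = 565.4375 / 0.612125 ≈ 923.73

x_A = 528.28, x_M = 629.67, x_P = 923.73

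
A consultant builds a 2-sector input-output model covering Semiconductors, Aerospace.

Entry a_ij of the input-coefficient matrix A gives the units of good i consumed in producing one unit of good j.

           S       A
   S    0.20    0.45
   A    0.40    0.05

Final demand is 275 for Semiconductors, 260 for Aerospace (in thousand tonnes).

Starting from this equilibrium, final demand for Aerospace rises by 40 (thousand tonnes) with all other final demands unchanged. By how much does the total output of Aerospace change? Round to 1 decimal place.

Δx_A = 55.2

I − A =
  [   0.80    -0.45]
  [  -0.40     0.95]
det(I−A) = (0.80)(0.95) − (-0.45)(-0.40) = 0.5800
adj(I−A) = [[0.95, 0.45], [0.40, 0.80]]
(I − A)⁻¹ = adj(I−A) / det(I−A) ≈
  [   1.6379     0.7759]
  [   0.6897     1.3793]
Δx = (I − A)⁻¹ Δd with Δd having +40 in the Aerospace component and 0 elsewhere.
So Δx_A = L_AA · (+40), where L_AA = adj(I−A)_AA / det(I−A) = 0.80 / 0.5800.
Δx_A = 0.80 × (+40) / 0.5800 = 32.00 / 0.5800 ≈ 55.2.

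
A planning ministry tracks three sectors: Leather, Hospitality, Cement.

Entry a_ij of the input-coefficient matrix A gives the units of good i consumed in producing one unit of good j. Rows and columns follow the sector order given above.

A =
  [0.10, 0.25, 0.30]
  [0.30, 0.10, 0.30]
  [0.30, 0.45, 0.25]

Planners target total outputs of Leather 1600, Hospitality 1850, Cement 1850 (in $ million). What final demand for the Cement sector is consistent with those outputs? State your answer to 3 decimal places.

I − A =
  [   0.90    -0.25    -0.30]
  [  -0.30     0.90    -0.30]
  [  -0.30    -0.45     0.75]
d = (I − A) x:
  d_L = (+0.90)·1600 + (-0.25)·1850 + (-0.30)·1850 = 422.500
  d_H = (-0.30)·1600 + (+0.90)·1850 + (-0.30)·1850 = 630.000
  d_C = (-0.30)·1600 + (-0.45)·1850 + (+0.75)·1850 = 75.000

d_C = 75.000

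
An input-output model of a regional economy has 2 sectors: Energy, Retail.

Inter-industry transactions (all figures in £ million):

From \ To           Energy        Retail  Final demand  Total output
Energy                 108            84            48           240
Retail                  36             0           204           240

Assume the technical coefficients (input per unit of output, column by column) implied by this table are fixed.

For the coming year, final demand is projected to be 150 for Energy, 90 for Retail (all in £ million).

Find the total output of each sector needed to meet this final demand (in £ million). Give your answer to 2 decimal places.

x_E = 364.82, x_R = 144.72

Technical coefficients a_ij = z_ij / X_j:
  a_EE = 108/240 = 0.45, a_RE = 36/240 = 0.15
  a_ER = 84/240 = 0.35, a_RR = 0/240 = 0.00
I − A =
  [   0.55    -0.35]
  [  -0.15     1.00]
det(I−A) = (0.55)(1.00) − (-0.35)(-0.15) = 0.4975
adj(I−A) = [[1.00, 0.35], [0.15, 0.55]]
(I − A)⁻¹ = adj(I−A) / det(I−A) ≈
  [   2.0101     0.7035]
  [   0.3015     1.1055]
x = (I − A)⁻¹ d = adj(I−A)·d / det(I−A), with det(I−A) = 0.4975:
  x_E = (1.00·150 + 0.35·90) / 0.4975 = 181.50 / 0.4975 ≈ 364.82
  x_R = (0.15·150 + 0.55·90) / 0.4975 = 72.00 / 0.4975 ≈ 144.72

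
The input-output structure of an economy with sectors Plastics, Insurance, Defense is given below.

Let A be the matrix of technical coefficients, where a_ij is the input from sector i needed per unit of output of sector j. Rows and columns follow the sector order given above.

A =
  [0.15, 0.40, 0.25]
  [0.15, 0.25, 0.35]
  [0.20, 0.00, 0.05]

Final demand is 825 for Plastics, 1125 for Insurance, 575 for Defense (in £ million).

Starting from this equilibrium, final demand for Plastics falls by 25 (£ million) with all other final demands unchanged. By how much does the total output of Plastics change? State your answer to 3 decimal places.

I − A =
  [   0.85    -0.40    -0.25]
  [  -0.15     0.75    -0.35]
  [  -0.20     0.00     0.95]
Cofactors of I−A, C_ij = (−1)^(i+j)·(minor ij) (rows/columns in the sector order above):
  C_11 = (0.75)(0.95) − (-0.35)(0.00) = 0.7125
  C_12 = −[(-0.15)(0.95) − (-0.35)(-0.20)] = 0.2125
  C_13 = (-0.15)(0.00) − (0.75)(-0.20) = 0.1500
  C_21 = −[(-0.40)(0.95) − (-0.25)(0.00)] = 0.3800
  C_22 = (0.85)(0.95) − (-0.25)(-0.20) = 0.7575
  C_23 = −[(0.85)(0.00) − (-0.40)(-0.20)] = 0.0800
  C_31 = (-0.40)(-0.35) − (-0.25)(0.75) = 0.3275
  C_32 = −[(0.85)(-0.35) − (-0.25)(-0.15)] = 0.3350
  C_33 = (0.85)(0.75) − (-0.40)(-0.15) = 0.5775
det(I−A) = Σ_j (I−A)_1j·C_1j = (0.85)(0.7125) + (-0.40)(0.2125) + (-0.25)(0.1500) = 0.483125
adj(I−A) = Cᵀ =
  [ 0.7125   0.3800   0.3275]
  [ 0.2125   0.7575   0.3350]
  [ 0.1500   0.0800   0.5775]
(I − A)⁻¹ = adj(I−A) / det(I−A) ≈
  [   1.4748     0.7865     0.6779]
  [   0.4398     1.5679     0.6934]
  [   0.3105     0.1656     1.1953]
Δx = (I − A)⁻¹ Δd with Δd having -25 in the Plastics component and 0 elsewhere.
So Δx_P = L_PP · (-25), where L_PP = adj(I−A)_PP / det(I−A) = 0.7125 / 0.483125.
Δx_P = 0.7125 × (-25) / 0.483125 = -17.8125 / 0.483125 ≈ -36.869.

Δx_P = -36.869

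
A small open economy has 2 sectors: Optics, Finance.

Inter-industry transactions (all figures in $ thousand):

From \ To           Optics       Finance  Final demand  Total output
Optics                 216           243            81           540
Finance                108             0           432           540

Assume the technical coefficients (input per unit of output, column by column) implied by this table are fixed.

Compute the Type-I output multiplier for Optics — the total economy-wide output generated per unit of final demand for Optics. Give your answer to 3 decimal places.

Technical coefficients a_ij = z_ij / X_j:
  a_OO = 216/540 = 0.40, a_FO = 108/540 = 0.20
  a_OF = 243/540 = 0.45, a_FF = 0/540 = 0.00
I − A =
  [   0.60    -0.45]
  [  -0.20     1.00]
det(I−A) = (0.60)(1.00) − (-0.45)(-0.20) = 0.5100
adj(I−A) = [[1.00, 0.45], [0.20, 0.60]]
(I − A)⁻¹ = adj(I−A) / det(I−A) ≈
  [   1.9608     0.8824]
  [   0.3922     1.1765]
The output multiplier for sector j is the column-j sum of the Leontief inverse (I − A)⁻¹ = adj(I−A) / det(I−A).
Column O of adj(I−A): (1.00, 0.20); det(I−A) = 0.5100.
m_O = (1.00 + 0.20) / 0.5100 = 1.20 / 0.5100 ≈ 2.353.

m_O = 2.353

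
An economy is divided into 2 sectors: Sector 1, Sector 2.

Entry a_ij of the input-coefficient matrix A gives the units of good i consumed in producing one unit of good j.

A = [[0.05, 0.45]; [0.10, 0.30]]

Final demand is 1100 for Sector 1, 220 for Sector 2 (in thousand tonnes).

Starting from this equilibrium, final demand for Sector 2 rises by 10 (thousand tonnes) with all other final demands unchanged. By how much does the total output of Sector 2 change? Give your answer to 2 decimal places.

I − A =
  [   0.95    -0.45]
  [  -0.10     0.70]
det(I−A) = (0.95)(0.70) − (-0.45)(-0.10) = 0.6200
adj(I−A) = [[0.70, 0.45], [0.10, 0.95]]
(I − A)⁻¹ = adj(I−A) / det(I−A) ≈
  [   1.1290     0.7258]
  [   0.1613     1.5323]
Δx = (I − A)⁻¹ Δd with Δd having +10 in the Sector 2 component and 0 elsewhere.
So Δx_2 = L_22 · (+10), where L_22 = adj(I−A)_22 / det(I−A) = 0.95 / 0.6200.
Δx_2 = 0.95 × (+10) / 0.6200 = 9.50 / 0.6200 ≈ 15.32.

Δx_2 = 15.32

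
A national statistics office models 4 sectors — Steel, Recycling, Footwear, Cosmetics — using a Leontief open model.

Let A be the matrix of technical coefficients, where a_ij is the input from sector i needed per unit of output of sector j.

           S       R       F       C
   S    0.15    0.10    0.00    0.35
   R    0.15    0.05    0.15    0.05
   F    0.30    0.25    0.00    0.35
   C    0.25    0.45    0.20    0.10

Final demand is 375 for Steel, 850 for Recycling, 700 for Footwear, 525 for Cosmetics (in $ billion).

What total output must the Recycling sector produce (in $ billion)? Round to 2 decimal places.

I − A =
  [   0.85    -0.10     0.00    -0.35]
  [  -0.15     0.95    -0.15    -0.05]
  [  -0.30    -0.25     1.00    -0.35]
  [  -0.25    -0.45    -0.20     0.90]
Compute the cofactors C_ij = (−1)^(i+j)·(3×3 minor ij) of I−A; the adjugate is their transpose:
adj(I−A) = Cᵀ =
  [ 0.706125   0.258000   0.104625   0.329625]
  [ 0.193625   0.597000   0.120625   0.155375]
  [ 0.393375   0.386250   0.586125   0.402375]
  [ 0.380375   0.456000   0.219625   0.756125]
det(I−A) = Σ_j (I−A)_1j·C_1j = (0.85)(0.706125) + (-0.10)(0.193625) + (0.00)(0.393375) + (-0.35)(0.380375) = 0.4477125
(I − A)⁻¹ = adj(I−A) / det(I−A) ≈
  [   1.5772     0.5763     0.2337     0.7362]
  [   0.4325     1.3334     0.2694     0.3470]
  [   0.8786     0.8627     1.3092     0.8987]
  [   0.8496     1.0185     0.4905     1.6889]
x = (I − A)⁻¹ d = adj(I−A)·d / det(I−A), with det(I−A) = 0.4477125:
  x_S = (0.706125·375 + 0.258000·850 + 0.104625·700 + 0.329625·525) / 0.4477125 = 730.3875 / 0.4477125 ≈ 1631.38
  x_R = (0.193625·375 + 0.597000·850 + 0.120625·700 + 0.155375·525) / 0.4477125 = 746.06875 / 0.4477125 ≈ 1666.40
  x_F = (0.393375·375 + 0.386250·850 + 0.586125·700 + 0.402375·525) / 0.4477125 = 1097.3625 / 0.4477125 ≈ 2451.04
  x_C = (0.380375·375 + 0.456000·850 + 0.219625·700 + 0.756125·525) / 0.4477125 = 1080.94375 / 0.4477125 ≈ 2414.37

x_R = 1666.40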